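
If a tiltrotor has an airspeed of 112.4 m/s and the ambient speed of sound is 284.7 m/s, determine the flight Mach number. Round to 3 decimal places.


Step 1: M = V / a = 112.4 / 284.7
Step 2: M = 0.395

0.395


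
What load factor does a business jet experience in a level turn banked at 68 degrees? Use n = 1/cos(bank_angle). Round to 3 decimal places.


Step 1: Convert 68 degrees to radians = 1.186824
Step 2: cos(68 deg) = 0.374607
Step 3: n = 1 / 0.374607 = 2.669

2.669


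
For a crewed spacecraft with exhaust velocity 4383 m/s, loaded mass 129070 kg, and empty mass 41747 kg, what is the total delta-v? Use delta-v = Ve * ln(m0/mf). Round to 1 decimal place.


Step 1: Mass ratio m0/mf = 129070 / 41747 = 3.091719
Step 2: ln(3.091719) = 1.128727
Step 3: delta-v = 4383 * 1.128727 = 4947.2 m/s

4947.2


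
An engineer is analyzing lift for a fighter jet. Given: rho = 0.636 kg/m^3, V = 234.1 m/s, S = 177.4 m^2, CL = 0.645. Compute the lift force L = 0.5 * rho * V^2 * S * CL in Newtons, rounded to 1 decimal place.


Step 1: Calculate dynamic pressure q = 0.5 * 0.636 * 234.1^2 = 0.5 * 0.636 * 54802.81 = 17427.2936 Pa
Step 2: Multiply by wing area and lift coefficient: L = 17427.2936 * 177.4 * 0.645
Step 3: L = 3091601.8811 * 0.645 = 1994083.2 N

1994083.2


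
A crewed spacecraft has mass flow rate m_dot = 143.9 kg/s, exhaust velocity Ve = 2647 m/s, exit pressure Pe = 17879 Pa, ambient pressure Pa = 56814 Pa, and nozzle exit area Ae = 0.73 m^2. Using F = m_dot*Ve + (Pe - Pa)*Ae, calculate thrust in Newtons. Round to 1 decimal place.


Step 1: Momentum thrust = m_dot * Ve = 143.9 * 2647 = 380903.3 N
Step 2: Pressure thrust = (Pe - Pa) * Ae = (17879 - 56814) * 0.73 = -28422.55 N
Step 3: Total thrust F = 380903.3 + -28422.55 = 352480.8 N

352480.8


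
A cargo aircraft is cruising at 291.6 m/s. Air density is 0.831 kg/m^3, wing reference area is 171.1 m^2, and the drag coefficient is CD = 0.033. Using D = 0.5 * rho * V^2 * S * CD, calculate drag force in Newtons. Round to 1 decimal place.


Step 1: Dynamic pressure q = 0.5 * 0.831 * 291.6^2 = 35330.1977 Pa
Step 2: Drag D = q * S * CD = 35330.1977 * 171.1 * 0.033
Step 3: D = 199484.9 N

199484.9


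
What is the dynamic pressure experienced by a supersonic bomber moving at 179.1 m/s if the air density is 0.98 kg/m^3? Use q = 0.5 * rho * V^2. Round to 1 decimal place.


Step 1: V^2 = 179.1^2 = 32076.81
Step 2: q = 0.5 * 0.98 * 32076.81
Step 3: q = 15717.6 Pa

15717.6


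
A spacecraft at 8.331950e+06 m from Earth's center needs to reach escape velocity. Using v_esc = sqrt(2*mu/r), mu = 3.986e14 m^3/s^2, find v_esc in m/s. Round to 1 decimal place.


Step 1: 2*mu/r = 2 * 3.986e14 / 8.331950e+06 = 95679882.8606
Step 2: v_esc = sqrt(95679882.8606) = 9781.6 m/s

9781.6


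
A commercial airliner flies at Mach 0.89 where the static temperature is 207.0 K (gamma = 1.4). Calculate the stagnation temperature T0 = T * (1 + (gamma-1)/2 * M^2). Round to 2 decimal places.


Step 1: (gamma-1)/2 = 0.2
Step 2: M^2 = 0.7921
Step 3: 1 + 0.2 * 0.7921 = 1.15842
Step 4: T0 = 207.0 * 1.15842 = 239.79 K

239.79


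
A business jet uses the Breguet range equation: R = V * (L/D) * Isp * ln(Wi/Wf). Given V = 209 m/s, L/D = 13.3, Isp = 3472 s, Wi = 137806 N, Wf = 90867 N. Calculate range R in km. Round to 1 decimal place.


Step 1: Coefficient = V * (L/D) * Isp = 209 * 13.3 * 3472 = 9651118.4 m
Step 2: Wi/Wf = 137806 / 90867 = 1.516568
Step 3: ln(1.516568) = 0.41645
Step 4: R = 9651118.4 * 0.41645 = 4019208.3 m = 4019.2 km

4019.2


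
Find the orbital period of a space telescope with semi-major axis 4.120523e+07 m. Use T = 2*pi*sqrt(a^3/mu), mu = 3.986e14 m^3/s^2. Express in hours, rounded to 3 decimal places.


Step 1: a^3 / mu = 6.996116e+22 / 3.986e14 = 1.755172e+08
Step 2: sqrt(1.755172e+08) = 13248.2912 s
Step 3: T = 2*pi * 13248.2912 = 83241.47 s
Step 4: T in hours = 83241.47 / 3600 = 23.123 hours

23.123


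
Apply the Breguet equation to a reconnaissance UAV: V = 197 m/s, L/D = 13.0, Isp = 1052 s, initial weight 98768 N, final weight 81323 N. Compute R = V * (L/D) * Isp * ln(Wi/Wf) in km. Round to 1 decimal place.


Step 1: Coefficient = V * (L/D) * Isp = 197 * 13.0 * 1052 = 2694172.0 m
Step 2: Wi/Wf = 98768 / 81323 = 1.214515
Step 3: ln(1.214515) = 0.194345
Step 4: R = 2694172.0 * 0.194345 = 523598.3 m = 523.6 km

523.6


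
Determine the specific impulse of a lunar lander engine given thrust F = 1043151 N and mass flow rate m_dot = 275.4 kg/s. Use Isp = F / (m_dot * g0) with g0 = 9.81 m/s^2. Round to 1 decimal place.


Step 1: m_dot * g0 = 275.4 * 9.81 = 2701.67
Step 2: Isp = 1043151 / 2701.67 = 386.1 s

386.1


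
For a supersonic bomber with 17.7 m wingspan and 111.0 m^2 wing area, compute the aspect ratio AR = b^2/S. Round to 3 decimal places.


Step 1: b^2 = 17.7^2 = 313.29
Step 2: AR = 313.29 / 111.0 = 2.822

2.822


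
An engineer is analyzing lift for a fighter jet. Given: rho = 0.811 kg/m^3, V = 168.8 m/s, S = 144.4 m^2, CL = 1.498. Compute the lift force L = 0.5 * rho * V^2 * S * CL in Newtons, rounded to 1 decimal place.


Step 1: Calculate dynamic pressure q = 0.5 * 0.811 * 168.8^2 = 0.5 * 0.811 * 28493.44 = 11554.0899 Pa
Step 2: Multiply by wing area and lift coefficient: L = 11554.0899 * 144.4 * 1.498
Step 3: L = 1668410.5844 * 1.498 = 2499279.1 N

2499279.1


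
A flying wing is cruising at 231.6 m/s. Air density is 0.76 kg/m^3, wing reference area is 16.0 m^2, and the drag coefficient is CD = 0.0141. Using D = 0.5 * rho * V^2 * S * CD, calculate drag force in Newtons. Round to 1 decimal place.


Step 1: Dynamic pressure q = 0.5 * 0.76 * 231.6^2 = 20382.6528 Pa
Step 2: Drag D = q * S * CD = 20382.6528 * 16.0 * 0.0141
Step 3: D = 4598.3 N

4598.3


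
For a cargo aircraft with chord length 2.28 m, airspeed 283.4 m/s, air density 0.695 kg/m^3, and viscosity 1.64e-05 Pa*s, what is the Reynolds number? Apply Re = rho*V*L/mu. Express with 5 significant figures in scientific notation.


Step 1: Numerator = rho * V * L = 0.695 * 283.4 * 2.28 = 449.07564
Step 2: Re = 449.07564 / 1.64e-05
Step 3: Re = 2.7383e+07

2.7383e+07


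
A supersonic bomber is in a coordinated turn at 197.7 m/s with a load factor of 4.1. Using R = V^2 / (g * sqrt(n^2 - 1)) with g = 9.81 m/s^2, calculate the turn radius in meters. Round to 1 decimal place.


Step 1: V^2 = 197.7^2 = 39085.29
Step 2: n^2 - 1 = 4.1^2 - 1 = 15.81
Step 3: sqrt(15.81) = 3.976179
Step 4: R = 39085.29 / (9.81 * 3.976179) = 1002.0 m

1002.0


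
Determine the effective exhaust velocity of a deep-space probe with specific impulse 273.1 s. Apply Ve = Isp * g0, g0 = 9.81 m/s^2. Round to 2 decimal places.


Step 1: Ve = Isp * g0 = 273.1 * 9.81
Step 2: Ve = 2679.11 m/s

2679.11


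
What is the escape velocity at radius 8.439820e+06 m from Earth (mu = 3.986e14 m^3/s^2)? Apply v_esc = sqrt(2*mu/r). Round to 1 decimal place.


Step 1: 2*mu/r = 2 * 3.986e14 / 8.439820e+06 = 94456990.7889
Step 2: v_esc = sqrt(94456990.7889) = 9718.9 m/s

9718.9


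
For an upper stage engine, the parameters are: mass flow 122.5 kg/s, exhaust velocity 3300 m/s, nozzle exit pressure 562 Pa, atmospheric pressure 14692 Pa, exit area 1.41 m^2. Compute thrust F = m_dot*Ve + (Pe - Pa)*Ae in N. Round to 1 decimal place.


Step 1: Momentum thrust = m_dot * Ve = 122.5 * 3300 = 404250.0 N
Step 2: Pressure thrust = (Pe - Pa) * Ae = (562 - 14692) * 1.41 = -19923.30 N
Step 3: Total thrust F = 404250.0 + -19923.30 = 384326.7 N

384326.7


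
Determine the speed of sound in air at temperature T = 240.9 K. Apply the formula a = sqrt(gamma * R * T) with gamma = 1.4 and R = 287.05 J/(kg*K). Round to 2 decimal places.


Step 1: gamma * R * T = 1.4 * 287.05 * 240.9 = 96810.483
Step 2: a = sqrt(96810.483) = 311.14 m/s

311.14


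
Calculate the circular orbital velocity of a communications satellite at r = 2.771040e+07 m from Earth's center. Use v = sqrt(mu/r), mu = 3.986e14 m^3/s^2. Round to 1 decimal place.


Step 1: mu / r = 3.986e14 / 2.771040e+07 = 14384491.0214
Step 2: v = sqrt(14384491.0214) = 3792.7 m/s

3792.7


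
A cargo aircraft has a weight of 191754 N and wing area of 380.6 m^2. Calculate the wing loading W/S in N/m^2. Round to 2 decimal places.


Step 1: Wing loading = W / S = 191754 / 380.6
Step 2: Wing loading = 503.82 N/m^2

503.82


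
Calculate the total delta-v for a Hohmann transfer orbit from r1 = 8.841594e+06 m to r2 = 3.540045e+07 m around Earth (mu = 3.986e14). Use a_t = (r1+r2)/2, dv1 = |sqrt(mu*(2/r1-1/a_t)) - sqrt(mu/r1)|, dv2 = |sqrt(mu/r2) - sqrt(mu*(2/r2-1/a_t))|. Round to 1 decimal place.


Step 1: Transfer semi-major axis a_t = (8.841594e+06 + 3.540045e+07) / 2 = 2.212102e+07 m
Step 2: v1 (circular at r1) = sqrt(mu/r1) = 6714.34 m/s
Step 3: v_t1 = sqrt(mu*(2/r1 - 1/a_t)) = 8493.86 m/s
Step 4: dv1 = |8493.86 - 6714.34| = 1779.52 m/s
Step 5: v2 (circular at r2) = 3355.55 m/s, v_t2 = 2121.42 m/s
Step 6: dv2 = |3355.55 - 2121.42| = 1234.13 m/s
Step 7: Total delta-v = 1779.52 + 1234.13 = 3013.7 m/s

3013.7


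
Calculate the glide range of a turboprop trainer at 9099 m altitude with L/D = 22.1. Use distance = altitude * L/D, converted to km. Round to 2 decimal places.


Step 1: Glide distance = altitude * L/D = 9099 * 22.1 = 201087.9 m
Step 2: Convert to km: 201087.9 / 1000 = 201.09 km

201.09


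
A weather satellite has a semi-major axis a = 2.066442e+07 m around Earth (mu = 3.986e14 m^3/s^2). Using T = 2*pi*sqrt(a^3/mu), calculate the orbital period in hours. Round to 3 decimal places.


Step 1: a^3 / mu = 8.824085e+21 / 3.986e14 = 2.213769e+07
Step 2: sqrt(2.213769e+07) = 4705.071 s
Step 3: T = 2*pi * 4705.071 = 29562.83 s
Step 4: T in hours = 29562.83 / 3600 = 8.212 hours

8.212


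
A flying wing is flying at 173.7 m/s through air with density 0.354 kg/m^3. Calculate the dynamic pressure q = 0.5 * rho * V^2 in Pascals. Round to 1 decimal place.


Step 1: V^2 = 173.7^2 = 30171.69
Step 2: q = 0.5 * 0.354 * 30171.69
Step 3: q = 5340.4 Pa

5340.4


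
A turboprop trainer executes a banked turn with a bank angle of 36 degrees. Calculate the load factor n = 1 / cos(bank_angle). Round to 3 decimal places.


Step 1: Convert 36 degrees to radians = 0.628319
Step 2: cos(36 deg) = 0.809017
Step 3: n = 1 / 0.809017 = 1.236

1.236


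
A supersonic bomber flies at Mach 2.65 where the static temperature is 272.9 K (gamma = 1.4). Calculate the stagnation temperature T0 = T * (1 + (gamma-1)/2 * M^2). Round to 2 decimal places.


Step 1: (gamma-1)/2 = 0.2
Step 2: M^2 = 7.0225
Step 3: 1 + 0.2 * 7.0225 = 2.4045
Step 4: T0 = 272.9 * 2.4045 = 656.19 K

656.19


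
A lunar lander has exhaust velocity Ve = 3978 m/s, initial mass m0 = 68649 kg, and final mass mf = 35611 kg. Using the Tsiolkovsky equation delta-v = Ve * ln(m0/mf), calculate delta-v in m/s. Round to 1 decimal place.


Step 1: Mass ratio m0/mf = 68649 / 35611 = 1.927747
Step 2: ln(1.927747) = 0.656352
Step 3: delta-v = 3978 * 0.656352 = 2611.0 m/s

2611.0


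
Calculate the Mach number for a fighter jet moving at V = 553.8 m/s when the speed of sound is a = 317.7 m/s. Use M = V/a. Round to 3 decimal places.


Step 1: M = V / a = 553.8 / 317.7
Step 2: M = 1.743

1.743


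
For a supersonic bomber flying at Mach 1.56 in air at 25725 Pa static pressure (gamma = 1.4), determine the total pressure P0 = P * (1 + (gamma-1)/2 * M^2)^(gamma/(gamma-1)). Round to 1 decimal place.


Step 1: (gamma-1)/2 * M^2 = 0.2 * 2.4336 = 0.48672
Step 2: 1 + 0.48672 = 1.48672
Step 3: Exponent gamma/(gamma-1) = 3.5
Step 4: P0 = 25725 * 1.48672^3.5 = 103076.0 Pa

103076.0


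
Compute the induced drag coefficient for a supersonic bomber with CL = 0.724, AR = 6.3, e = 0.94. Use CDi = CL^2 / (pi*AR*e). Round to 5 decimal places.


Step 1: CL^2 = 0.724^2 = 0.524176
Step 2: pi * AR * e = 3.14159 * 6.3 * 0.94 = 18.604512
Step 3: CDi = 0.524176 / 18.604512 = 0.02817

0.02817


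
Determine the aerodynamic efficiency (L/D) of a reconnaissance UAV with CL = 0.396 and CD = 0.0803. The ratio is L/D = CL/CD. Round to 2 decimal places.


Step 1: L/D = CL / CD = 0.396 / 0.0803
Step 2: L/D = 4.93

4.93


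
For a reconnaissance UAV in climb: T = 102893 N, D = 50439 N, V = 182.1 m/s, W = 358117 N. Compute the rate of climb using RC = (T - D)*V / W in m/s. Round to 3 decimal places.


Step 1: Excess thrust = T - D = 102893 - 50439 = 52454 N
Step 2: Excess power = 52454 * 182.1 = 9551873.4 W
Step 3: RC = 9551873.4 / 358117 = 26.672 m/s

26.672


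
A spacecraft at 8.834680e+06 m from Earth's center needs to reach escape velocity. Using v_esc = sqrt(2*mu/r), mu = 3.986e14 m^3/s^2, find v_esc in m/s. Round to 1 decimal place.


Step 1: 2*mu/r = 2 * 3.986e14 / 8.834680e+06 = 90235299.9769
Step 2: v_esc = sqrt(90235299.9769) = 9499.2 m/s

9499.2


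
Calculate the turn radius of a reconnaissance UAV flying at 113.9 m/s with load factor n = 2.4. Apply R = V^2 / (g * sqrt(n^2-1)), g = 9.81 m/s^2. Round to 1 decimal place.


Step 1: V^2 = 113.9^2 = 12973.21
Step 2: n^2 - 1 = 2.4^2 - 1 = 4.76
Step 3: sqrt(4.76) = 2.181742
Step 4: R = 12973.21 / (9.81 * 2.181742) = 606.1 m

606.1


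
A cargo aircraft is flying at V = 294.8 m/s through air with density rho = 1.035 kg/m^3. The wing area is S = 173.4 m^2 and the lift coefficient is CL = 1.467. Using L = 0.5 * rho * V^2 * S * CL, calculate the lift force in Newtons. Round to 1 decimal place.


Step 1: Calculate dynamic pressure q = 0.5 * 1.035 * 294.8^2 = 0.5 * 1.035 * 86907.04 = 44974.3932 Pa
Step 2: Multiply by wing area and lift coefficient: L = 44974.3932 * 173.4 * 1.467
Step 3: L = 7798559.7809 * 1.467 = 11440487.2 N

11440487.2


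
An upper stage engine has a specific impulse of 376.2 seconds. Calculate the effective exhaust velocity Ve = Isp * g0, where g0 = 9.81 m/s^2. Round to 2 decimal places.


Step 1: Ve = Isp * g0 = 376.2 * 9.81
Step 2: Ve = 3690.52 m/s

3690.52


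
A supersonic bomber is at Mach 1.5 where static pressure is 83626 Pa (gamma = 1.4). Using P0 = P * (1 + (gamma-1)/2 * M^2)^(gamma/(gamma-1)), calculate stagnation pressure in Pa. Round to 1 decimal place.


Step 1: (gamma-1)/2 * M^2 = 0.2 * 2.25 = 0.45
Step 2: 1 + 0.45 = 1.45
Step 3: Exponent gamma/(gamma-1) = 3.5
Step 4: P0 = 83626 * 1.45^3.5 = 306993.6 Pa

306993.6


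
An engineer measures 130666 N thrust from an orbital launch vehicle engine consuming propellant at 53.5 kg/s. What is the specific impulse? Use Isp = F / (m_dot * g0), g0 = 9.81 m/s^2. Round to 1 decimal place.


Step 1: m_dot * g0 = 53.5 * 9.81 = 524.84
Step 2: Isp = 130666 / 524.84 = 249.0 s

249.0


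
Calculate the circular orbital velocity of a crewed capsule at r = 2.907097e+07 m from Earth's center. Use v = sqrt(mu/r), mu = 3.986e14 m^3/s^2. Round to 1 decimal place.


Step 1: mu / r = 3.986e14 / 2.907097e+07 = 13711272.7921
Step 2: v = sqrt(13711272.7921) = 3702.9 m/s

3702.9


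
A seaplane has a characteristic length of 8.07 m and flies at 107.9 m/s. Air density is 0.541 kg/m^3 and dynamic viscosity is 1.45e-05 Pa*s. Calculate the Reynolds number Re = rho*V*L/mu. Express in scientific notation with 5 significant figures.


Step 1: Numerator = rho * V * L = 0.541 * 107.9 * 8.07 = 471.077373
Step 2: Re = 471.077373 / 1.45e-05
Step 3: Re = 3.2488e+07

3.2488e+07


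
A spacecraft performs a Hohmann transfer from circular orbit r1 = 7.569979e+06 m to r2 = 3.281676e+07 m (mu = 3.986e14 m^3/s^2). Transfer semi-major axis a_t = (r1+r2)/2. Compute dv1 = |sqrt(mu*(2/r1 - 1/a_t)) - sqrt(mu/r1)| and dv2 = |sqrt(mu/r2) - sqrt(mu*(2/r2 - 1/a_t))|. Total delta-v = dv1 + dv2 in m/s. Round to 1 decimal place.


Step 1: Transfer semi-major axis a_t = (7.569979e+06 + 3.281676e+07) / 2 = 2.019337e+07 m
Step 2: v1 (circular at r1) = sqrt(mu/r1) = 7256.4 m/s
Step 3: v_t1 = sqrt(mu*(2/r1 - 1/a_t)) = 9250.49 m/s
Step 4: dv1 = |9250.49 - 7256.4| = 1994.09 m/s
Step 5: v2 (circular at r2) = 3485.14 m/s, v_t2 = 2133.85 m/s
Step 6: dv2 = |3485.14 - 2133.85| = 1351.3 m/s
Step 7: Total delta-v = 1994.09 + 1351.3 = 3345.4 m/s

3345.4


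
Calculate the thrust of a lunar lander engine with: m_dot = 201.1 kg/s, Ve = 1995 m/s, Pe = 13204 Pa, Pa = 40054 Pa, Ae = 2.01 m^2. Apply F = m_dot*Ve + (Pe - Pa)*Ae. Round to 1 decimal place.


Step 1: Momentum thrust = m_dot * Ve = 201.1 * 1995 = 401194.5 N
Step 2: Pressure thrust = (Pe - Pa) * Ae = (13204 - 40054) * 2.01 = -53968.50 N
Step 3: Total thrust F = 401194.5 + -53968.50 = 347226.0 N

347226.0


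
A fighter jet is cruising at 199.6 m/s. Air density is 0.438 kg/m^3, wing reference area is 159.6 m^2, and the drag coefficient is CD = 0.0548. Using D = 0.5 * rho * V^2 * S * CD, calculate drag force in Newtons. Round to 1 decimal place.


Step 1: Dynamic pressure q = 0.5 * 0.438 * 199.6^2 = 8724.995 Pa
Step 2: Drag D = q * S * CD = 8724.995 * 159.6 * 0.0548
Step 3: D = 76309.5 N

76309.5


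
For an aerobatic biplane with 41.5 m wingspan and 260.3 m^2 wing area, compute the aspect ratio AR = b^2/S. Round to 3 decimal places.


Step 1: b^2 = 41.5^2 = 1722.25
Step 2: AR = 1722.25 / 260.3 = 6.616

6.616


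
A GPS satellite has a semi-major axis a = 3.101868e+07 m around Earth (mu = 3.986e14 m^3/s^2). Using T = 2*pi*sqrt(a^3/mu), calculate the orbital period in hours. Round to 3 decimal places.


Step 1: a^3 / mu = 2.984489e+22 / 3.986e14 = 7.487428e+07
Step 2: sqrt(7.487428e+07) = 8652.9924 s
Step 3: T = 2*pi * 8652.9924 = 54368.35 s
Step 4: T in hours = 54368.35 / 3600 = 15.102 hours

15.102


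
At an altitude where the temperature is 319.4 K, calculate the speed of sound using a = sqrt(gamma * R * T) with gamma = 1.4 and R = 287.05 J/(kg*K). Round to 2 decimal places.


Step 1: gamma * R * T = 1.4 * 287.05 * 319.4 = 128357.278
Step 2: a = sqrt(128357.278) = 358.27 m/s

358.27


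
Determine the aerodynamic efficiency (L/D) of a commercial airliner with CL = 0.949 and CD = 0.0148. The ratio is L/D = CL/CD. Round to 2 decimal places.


Step 1: L/D = CL / CD = 0.949 / 0.0148
Step 2: L/D = 64.12

64.12


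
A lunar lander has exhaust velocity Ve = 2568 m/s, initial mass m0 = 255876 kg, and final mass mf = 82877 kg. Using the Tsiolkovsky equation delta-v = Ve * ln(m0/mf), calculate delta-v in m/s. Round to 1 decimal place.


Step 1: Mass ratio m0/mf = 255876 / 82877 = 3.087419
Step 2: ln(3.087419) = 1.127335
Step 3: delta-v = 2568 * 1.127335 = 2895.0 m/s

2895.0


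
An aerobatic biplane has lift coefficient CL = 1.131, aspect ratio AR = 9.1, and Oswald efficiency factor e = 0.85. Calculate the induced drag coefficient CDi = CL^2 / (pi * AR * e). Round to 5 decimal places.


Step 1: CL^2 = 1.131^2 = 1.279161
Step 2: pi * AR * e = 3.14159 * 9.1 * 0.85 = 24.300219
Step 3: CDi = 1.279161 / 24.300219 = 0.05264

0.05264


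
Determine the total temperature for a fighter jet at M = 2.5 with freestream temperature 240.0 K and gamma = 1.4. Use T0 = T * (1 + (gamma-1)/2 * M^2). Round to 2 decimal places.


Step 1: (gamma-1)/2 = 0.2
Step 2: M^2 = 6.25
Step 3: 1 + 0.2 * 6.25 = 2.25
Step 4: T0 = 240.0 * 2.25 = 540.00 K

540.00


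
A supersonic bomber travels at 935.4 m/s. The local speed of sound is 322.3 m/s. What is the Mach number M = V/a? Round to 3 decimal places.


Step 1: M = V / a = 935.4 / 322.3
Step 2: M = 2.902

2.902


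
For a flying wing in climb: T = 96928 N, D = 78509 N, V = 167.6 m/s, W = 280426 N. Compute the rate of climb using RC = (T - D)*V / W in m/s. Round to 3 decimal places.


Step 1: Excess thrust = T - D = 96928 - 78509 = 18419 N
Step 2: Excess power = 18419 * 167.6 = 3087024.4 W
Step 3: RC = 3087024.4 / 280426 = 11.008 m/s

11.008


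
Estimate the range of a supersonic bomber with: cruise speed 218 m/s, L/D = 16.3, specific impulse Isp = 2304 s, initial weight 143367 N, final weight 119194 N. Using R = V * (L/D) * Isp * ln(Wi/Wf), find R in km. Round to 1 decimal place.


Step 1: Coefficient = V * (L/D) * Isp = 218 * 16.3 * 2304 = 8187033.6 m
Step 2: Wi/Wf = 143367 / 119194 = 1.202804
Step 3: ln(1.202804) = 0.184655
Step 4: R = 8187033.6 * 0.184655 = 1511779.6 m = 1511.8 km

1511.8


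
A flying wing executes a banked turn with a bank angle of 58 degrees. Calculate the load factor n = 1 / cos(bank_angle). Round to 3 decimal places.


Step 1: Convert 58 degrees to radians = 1.012291
Step 2: cos(58 deg) = 0.529919
Step 3: n = 1 / 0.529919 = 1.887

1.887


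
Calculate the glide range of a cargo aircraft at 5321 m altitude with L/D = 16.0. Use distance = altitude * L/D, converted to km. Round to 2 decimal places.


Step 1: Glide distance = altitude * L/D = 5321 * 16.0 = 85136.0 m
Step 2: Convert to km: 85136.0 / 1000 = 85.14 km

85.14


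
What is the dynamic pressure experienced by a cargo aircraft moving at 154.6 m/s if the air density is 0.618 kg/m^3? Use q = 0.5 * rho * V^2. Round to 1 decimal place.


Step 1: V^2 = 154.6^2 = 23901.16
Step 2: q = 0.5 * 0.618 * 23901.16
Step 3: q = 7385.5 Pa

7385.5


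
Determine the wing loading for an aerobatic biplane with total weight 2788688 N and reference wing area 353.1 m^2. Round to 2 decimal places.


Step 1: Wing loading = W / S = 2788688 / 353.1
Step 2: Wing loading = 7897.73 N/m^2

7897.73


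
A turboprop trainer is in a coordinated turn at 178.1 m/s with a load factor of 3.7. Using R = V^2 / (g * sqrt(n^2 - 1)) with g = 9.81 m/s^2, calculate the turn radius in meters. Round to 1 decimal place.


Step 1: V^2 = 178.1^2 = 31719.61
Step 2: n^2 - 1 = 3.7^2 - 1 = 12.69
Step 3: sqrt(12.69) = 3.562303
Step 4: R = 31719.61 / (9.81 * 3.562303) = 907.7 m

907.7


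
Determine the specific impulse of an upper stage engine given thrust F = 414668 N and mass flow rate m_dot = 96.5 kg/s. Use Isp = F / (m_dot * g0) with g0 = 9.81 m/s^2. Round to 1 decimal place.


Step 1: m_dot * g0 = 96.5 * 9.81 = 946.67
Step 2: Isp = 414668 / 946.67 = 438.0 s

438.0


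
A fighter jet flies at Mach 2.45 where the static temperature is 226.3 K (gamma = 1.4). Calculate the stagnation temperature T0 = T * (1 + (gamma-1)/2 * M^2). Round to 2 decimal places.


Step 1: (gamma-1)/2 = 0.2
Step 2: M^2 = 6.0025
Step 3: 1 + 0.2 * 6.0025 = 2.2005
Step 4: T0 = 226.3 * 2.2005 = 497.97 K

497.97


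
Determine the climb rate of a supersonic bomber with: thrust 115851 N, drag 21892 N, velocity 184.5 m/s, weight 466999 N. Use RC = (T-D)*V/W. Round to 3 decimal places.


Step 1: Excess thrust = T - D = 115851 - 21892 = 93959 N
Step 2: Excess power = 93959 * 184.5 = 17335435.5 W
Step 3: RC = 17335435.5 / 466999 = 37.121 m/s

37.121


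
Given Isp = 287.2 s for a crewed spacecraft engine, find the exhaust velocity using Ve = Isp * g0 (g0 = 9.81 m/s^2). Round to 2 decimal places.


Step 1: Ve = Isp * g0 = 287.2 * 9.81
Step 2: Ve = 2817.43 m/s

2817.43


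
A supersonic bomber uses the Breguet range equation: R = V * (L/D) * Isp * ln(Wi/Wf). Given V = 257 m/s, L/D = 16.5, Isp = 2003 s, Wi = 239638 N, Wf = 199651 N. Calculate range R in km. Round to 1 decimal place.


Step 1: Coefficient = V * (L/D) * Isp = 257 * 16.5 * 2003 = 8493721.5 m
Step 2: Wi/Wf = 239638 / 199651 = 1.200284
Step 3: ln(1.200284) = 0.182559
Step 4: R = 8493721.5 * 0.182559 = 1550602.0 m = 1550.6 km

1550.6


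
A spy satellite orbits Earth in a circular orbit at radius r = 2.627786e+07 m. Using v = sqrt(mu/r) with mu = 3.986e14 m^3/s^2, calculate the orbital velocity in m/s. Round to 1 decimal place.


Step 1: mu / r = 3.986e14 / 2.627786e+07 = 15168662.8972
Step 2: v = sqrt(15168662.8972) = 3894.7 m/s

3894.7


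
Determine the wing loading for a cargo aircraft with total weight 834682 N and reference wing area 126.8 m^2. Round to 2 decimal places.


Step 1: Wing loading = W / S = 834682 / 126.8
Step 2: Wing loading = 6582.67 N/m^2

6582.67


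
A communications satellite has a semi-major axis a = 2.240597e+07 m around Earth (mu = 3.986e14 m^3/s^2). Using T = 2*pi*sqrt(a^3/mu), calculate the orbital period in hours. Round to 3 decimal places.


Step 1: a^3 / mu = 1.124841e+22 / 3.986e14 = 2.821980e+07
Step 2: sqrt(2.821980e+07) = 5312.2313 s
Step 3: T = 2*pi * 5312.2313 = 33377.73 s
Step 4: T in hours = 33377.73 / 3600 = 9.272 hours

9.272


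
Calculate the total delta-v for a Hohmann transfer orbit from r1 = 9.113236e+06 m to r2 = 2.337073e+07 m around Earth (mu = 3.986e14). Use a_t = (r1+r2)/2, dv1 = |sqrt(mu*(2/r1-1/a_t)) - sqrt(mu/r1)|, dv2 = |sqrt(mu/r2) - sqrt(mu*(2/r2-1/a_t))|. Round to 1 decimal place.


Step 1: Transfer semi-major axis a_t = (9.113236e+06 + 2.337073e+07) / 2 = 1.624198e+07 m
Step 2: v1 (circular at r1) = sqrt(mu/r1) = 6613.51 m/s
Step 3: v_t1 = sqrt(mu*(2/r1 - 1/a_t)) = 7933.21 m/s
Step 4: dv1 = |7933.21 - 6613.51| = 1319.7 m/s
Step 5: v2 (circular at r2) = 4129.83 m/s, v_t2 = 3093.49 m/s
Step 6: dv2 = |4129.83 - 3093.49| = 1036.34 m/s
Step 7: Total delta-v = 1319.7 + 1036.34 = 2356.0 m/s

2356.0


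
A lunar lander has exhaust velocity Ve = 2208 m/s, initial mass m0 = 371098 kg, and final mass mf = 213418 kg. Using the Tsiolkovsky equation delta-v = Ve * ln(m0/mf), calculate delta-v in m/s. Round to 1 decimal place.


Step 1: Mass ratio m0/mf = 371098 / 213418 = 1.738832
Step 2: ln(1.738832) = 0.553213
Step 3: delta-v = 2208 * 0.553213 = 1221.5 m/s

1221.5


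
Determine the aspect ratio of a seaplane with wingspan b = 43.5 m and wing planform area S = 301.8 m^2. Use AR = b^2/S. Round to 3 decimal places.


Step 1: b^2 = 43.5^2 = 1892.25
Step 2: AR = 1892.25 / 301.8 = 6.270

6.270


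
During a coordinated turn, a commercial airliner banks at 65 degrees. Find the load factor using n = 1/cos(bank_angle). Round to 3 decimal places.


Step 1: Convert 65 degrees to radians = 1.134464
Step 2: cos(65 deg) = 0.422618
Step 3: n = 1 / 0.422618 = 2.366

2.366


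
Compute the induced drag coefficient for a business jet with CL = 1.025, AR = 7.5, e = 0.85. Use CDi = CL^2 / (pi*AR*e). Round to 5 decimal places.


Step 1: CL^2 = 1.025^2 = 1.050625
Step 2: pi * AR * e = 3.14159 * 7.5 * 0.85 = 20.027653
Step 3: CDi = 1.050625 / 20.027653 = 0.05246

0.05246


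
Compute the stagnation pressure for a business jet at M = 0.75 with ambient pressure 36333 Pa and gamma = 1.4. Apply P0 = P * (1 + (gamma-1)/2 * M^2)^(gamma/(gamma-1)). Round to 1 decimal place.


Step 1: (gamma-1)/2 * M^2 = 0.2 * 0.5625 = 0.1125
Step 2: 1 + 0.1125 = 1.1125
Step 3: Exponent gamma/(gamma-1) = 3.5
Step 4: P0 = 36333 * 1.1125^3.5 = 52765.7 Pa

52765.7


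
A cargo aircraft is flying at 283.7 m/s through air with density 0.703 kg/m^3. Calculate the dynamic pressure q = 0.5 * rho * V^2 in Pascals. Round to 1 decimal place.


Step 1: V^2 = 283.7^2 = 80485.69
Step 2: q = 0.5 * 0.703 * 80485.69
Step 3: q = 28290.7 Pa

28290.7


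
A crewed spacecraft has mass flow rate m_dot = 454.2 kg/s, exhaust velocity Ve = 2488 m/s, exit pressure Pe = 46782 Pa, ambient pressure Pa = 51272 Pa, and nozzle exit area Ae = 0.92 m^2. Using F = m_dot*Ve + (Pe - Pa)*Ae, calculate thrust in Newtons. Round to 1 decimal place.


Step 1: Momentum thrust = m_dot * Ve = 454.2 * 2488 = 1130049.6 N
Step 2: Pressure thrust = (Pe - Pa) * Ae = (46782 - 51272) * 0.92 = -4130.80 N
Step 3: Total thrust F = 1130049.6 + -4130.80 = 1125918.8 N

1125918.8


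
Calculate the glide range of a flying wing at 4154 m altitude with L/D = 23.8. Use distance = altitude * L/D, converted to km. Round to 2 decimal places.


Step 1: Glide distance = altitude * L/D = 4154 * 23.8 = 98865.2 m
Step 2: Convert to km: 98865.2 / 1000 = 98.87 km

98.87


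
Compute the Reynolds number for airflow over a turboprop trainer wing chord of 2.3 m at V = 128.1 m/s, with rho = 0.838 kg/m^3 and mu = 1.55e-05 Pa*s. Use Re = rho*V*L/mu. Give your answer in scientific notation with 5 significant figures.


Step 1: Numerator = rho * V * L = 0.838 * 128.1 * 2.3 = 246.89994
Step 2: Re = 246.89994 / 1.55e-05
Step 3: Re = 1.5929e+07

1.5929e+07


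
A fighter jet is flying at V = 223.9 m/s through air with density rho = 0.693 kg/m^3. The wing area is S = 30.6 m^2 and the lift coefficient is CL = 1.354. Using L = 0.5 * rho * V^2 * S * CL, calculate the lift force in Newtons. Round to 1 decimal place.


Step 1: Calculate dynamic pressure q = 0.5 * 0.693 * 223.9^2 = 0.5 * 0.693 * 50131.21 = 17370.4643 Pa
Step 2: Multiply by wing area and lift coefficient: L = 17370.4643 * 30.6 * 1.354
Step 3: L = 531536.2065 * 1.354 = 719700.0 N

719700.0


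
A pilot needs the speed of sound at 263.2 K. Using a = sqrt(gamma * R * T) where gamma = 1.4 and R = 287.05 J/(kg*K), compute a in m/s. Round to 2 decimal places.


Step 1: gamma * R * T = 1.4 * 287.05 * 263.2 = 105772.184
Step 2: a = sqrt(105772.184) = 325.23 m/s

325.23


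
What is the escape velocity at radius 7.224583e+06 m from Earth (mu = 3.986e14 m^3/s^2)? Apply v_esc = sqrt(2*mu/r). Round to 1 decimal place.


Step 1: 2*mu/r = 2 * 3.986e14 / 7.224583e+06 = 110345469.0741
Step 2: v_esc = sqrt(110345469.0741) = 10504.5 m/s

10504.5


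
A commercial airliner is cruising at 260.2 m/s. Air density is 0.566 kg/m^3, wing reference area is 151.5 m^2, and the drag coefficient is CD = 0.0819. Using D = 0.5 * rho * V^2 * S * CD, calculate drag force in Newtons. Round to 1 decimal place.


Step 1: Dynamic pressure q = 0.5 * 0.566 * 260.2^2 = 19160.2433 Pa
Step 2: Drag D = q * S * CD = 19160.2433 * 151.5 * 0.0819
Step 3: D = 237737.4 N

237737.4


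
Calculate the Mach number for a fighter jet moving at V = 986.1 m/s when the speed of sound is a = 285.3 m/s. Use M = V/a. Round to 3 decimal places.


Step 1: M = V / a = 986.1 / 285.3
Step 2: M = 3.456

3.456


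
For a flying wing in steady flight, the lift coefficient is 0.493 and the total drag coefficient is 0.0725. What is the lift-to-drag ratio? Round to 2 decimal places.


Step 1: L/D = CL / CD = 0.493 / 0.0725
Step 2: L/D = 6.80

6.80


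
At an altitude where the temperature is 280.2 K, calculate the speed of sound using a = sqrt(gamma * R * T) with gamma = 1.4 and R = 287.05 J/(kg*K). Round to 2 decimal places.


Step 1: gamma * R * T = 1.4 * 287.05 * 280.2 = 112603.974
Step 2: a = sqrt(112603.974) = 335.57 m/s

335.57


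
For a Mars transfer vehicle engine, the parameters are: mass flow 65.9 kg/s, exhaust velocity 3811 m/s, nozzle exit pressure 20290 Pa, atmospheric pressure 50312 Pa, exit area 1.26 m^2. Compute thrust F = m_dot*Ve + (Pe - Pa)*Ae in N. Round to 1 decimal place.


Step 1: Momentum thrust = m_dot * Ve = 65.9 * 3811 = 251144.9 N
Step 2: Pressure thrust = (Pe - Pa) * Ae = (20290 - 50312) * 1.26 = -37827.72 N
Step 3: Total thrust F = 251144.9 + -37827.72 = 213317.2 N

213317.2


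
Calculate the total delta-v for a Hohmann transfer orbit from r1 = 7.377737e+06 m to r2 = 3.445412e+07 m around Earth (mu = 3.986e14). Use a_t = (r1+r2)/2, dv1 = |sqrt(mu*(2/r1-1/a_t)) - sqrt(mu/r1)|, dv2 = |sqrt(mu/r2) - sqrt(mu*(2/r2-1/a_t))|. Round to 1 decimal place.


Step 1: Transfer semi-major axis a_t = (7.377737e+06 + 3.445412e+07) / 2 = 2.091593e+07 m
Step 2: v1 (circular at r1) = sqrt(mu/r1) = 7350.33 m/s
Step 3: v_t1 = sqrt(mu*(2/r1 - 1/a_t)) = 9433.85 m/s
Step 4: dv1 = |9433.85 - 7350.33| = 2083.52 m/s
Step 5: v2 (circular at r2) = 3401.32 m/s, v_t2 = 2020.09 m/s
Step 6: dv2 = |3401.32 - 2020.09| = 1381.23 m/s
Step 7: Total delta-v = 2083.52 + 1381.23 = 3464.8 m/s

3464.8


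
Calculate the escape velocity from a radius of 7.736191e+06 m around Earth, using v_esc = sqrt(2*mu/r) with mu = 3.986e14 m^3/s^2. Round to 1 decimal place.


Step 1: 2*mu/r = 2 * 3.986e14 / 7.736191e+06 = 103048127.9482
Step 2: v_esc = sqrt(103048127.9482) = 10151.3 m/s

10151.3


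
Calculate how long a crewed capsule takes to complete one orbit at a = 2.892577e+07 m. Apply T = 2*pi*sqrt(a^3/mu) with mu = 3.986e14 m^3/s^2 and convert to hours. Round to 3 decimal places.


Step 1: a^3 / mu = 2.420220e+22 / 3.986e14 = 6.071800e+07
Step 2: sqrt(6.071800e+07) = 7792.1759 s
Step 3: T = 2*pi * 7792.1759 = 48959.68 s
Step 4: T in hours = 48959.68 / 3600 = 13.600 hours

13.600


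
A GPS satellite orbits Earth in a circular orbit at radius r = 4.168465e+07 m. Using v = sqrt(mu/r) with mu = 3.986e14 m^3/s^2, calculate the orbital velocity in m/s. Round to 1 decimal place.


Step 1: mu / r = 3.986e14 / 4.168465e+07 = 9562272.923
Step 2: v = sqrt(9562272.923) = 3092.3 m/s

3092.3


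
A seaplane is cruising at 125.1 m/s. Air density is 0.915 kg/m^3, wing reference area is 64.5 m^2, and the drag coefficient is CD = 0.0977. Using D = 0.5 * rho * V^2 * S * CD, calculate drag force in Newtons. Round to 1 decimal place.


Step 1: Dynamic pressure q = 0.5 * 0.915 * 125.1^2 = 7159.8796 Pa
Step 2: Drag D = q * S * CD = 7159.8796 * 64.5 * 0.0977
Step 3: D = 45119.1 N

45119.1


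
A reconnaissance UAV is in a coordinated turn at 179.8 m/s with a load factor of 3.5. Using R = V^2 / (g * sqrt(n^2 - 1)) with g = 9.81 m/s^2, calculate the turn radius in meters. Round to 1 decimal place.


Step 1: V^2 = 179.8^2 = 32328.04
Step 2: n^2 - 1 = 3.5^2 - 1 = 11.25
Step 3: sqrt(11.25) = 3.354102
Step 4: R = 32328.04 / (9.81 * 3.354102) = 982.5 m

982.5


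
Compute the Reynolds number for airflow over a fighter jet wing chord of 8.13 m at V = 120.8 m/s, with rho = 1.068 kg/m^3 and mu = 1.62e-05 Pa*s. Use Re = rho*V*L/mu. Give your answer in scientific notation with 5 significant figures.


Step 1: Numerator = rho * V * L = 1.068 * 120.8 * 8.13 = 1048.887072
Step 2: Re = 1048.887072 / 1.62e-05
Step 3: Re = 6.4746e+07

6.4746e+07


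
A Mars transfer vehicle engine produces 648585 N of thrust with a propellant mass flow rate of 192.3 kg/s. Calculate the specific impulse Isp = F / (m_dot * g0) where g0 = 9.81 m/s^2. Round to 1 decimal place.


Step 1: m_dot * g0 = 192.3 * 9.81 = 1886.46
Step 2: Isp = 648585 / 1886.46 = 343.8 s

343.8


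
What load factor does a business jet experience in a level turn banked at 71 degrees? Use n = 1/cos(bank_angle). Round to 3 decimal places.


Step 1: Convert 71 degrees to radians = 1.239184
Step 2: cos(71 deg) = 0.325568
Step 3: n = 1 / 0.325568 = 3.072

3.072


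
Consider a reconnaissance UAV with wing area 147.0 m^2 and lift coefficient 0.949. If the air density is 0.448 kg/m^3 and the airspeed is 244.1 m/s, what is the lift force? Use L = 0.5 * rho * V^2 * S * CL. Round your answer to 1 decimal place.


Step 1: Calculate dynamic pressure q = 0.5 * 0.448 * 244.1^2 = 0.5 * 0.448 * 59584.81 = 13346.9974 Pa
Step 2: Multiply by wing area and lift coefficient: L = 13346.9974 * 147.0 * 0.949
Step 3: L = 1962008.6237 * 0.949 = 1861946.2 N

1861946.2


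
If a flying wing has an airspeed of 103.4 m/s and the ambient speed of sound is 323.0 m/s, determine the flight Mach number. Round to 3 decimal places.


Step 1: M = V / a = 103.4 / 323.0
Step 2: M = 0.320

0.320


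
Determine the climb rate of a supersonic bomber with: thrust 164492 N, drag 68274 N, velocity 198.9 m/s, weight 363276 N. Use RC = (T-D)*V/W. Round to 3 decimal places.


Step 1: Excess thrust = T - D = 164492 - 68274 = 96218 N
Step 2: Excess power = 96218 * 198.9 = 19137760.2 W
Step 3: RC = 19137760.2 / 363276 = 52.681 m/s

52.681


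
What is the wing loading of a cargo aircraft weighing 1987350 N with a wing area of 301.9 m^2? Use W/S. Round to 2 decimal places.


Step 1: Wing loading = W / S = 1987350 / 301.9
Step 2: Wing loading = 6582.81 N/m^2

6582.81


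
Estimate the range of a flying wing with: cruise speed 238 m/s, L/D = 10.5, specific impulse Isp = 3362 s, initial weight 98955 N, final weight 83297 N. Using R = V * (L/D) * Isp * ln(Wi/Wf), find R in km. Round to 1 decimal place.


Step 1: Coefficient = V * (L/D) * Isp = 238 * 10.5 * 3362 = 8401638.0 m
Step 2: Wi/Wf = 98955 / 83297 = 1.187978
Step 3: ln(1.187978) = 0.172253
Step 4: R = 8401638.0 * 0.172253 = 1447204.6 m = 1447.2 km

1447.2


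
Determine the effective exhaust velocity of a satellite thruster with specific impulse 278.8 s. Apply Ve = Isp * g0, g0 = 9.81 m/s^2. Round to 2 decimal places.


Step 1: Ve = Isp * g0 = 278.8 * 9.81
Step 2: Ve = 2735.03 m/s

2735.03


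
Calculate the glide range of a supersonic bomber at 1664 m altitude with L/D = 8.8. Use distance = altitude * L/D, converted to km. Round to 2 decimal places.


Step 1: Glide distance = altitude * L/D = 1664 * 8.8 = 14643.2 m
Step 2: Convert to km: 14643.2 / 1000 = 14.64 km

14.64


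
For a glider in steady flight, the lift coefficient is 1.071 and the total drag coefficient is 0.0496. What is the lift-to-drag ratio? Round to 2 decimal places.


Step 1: L/D = CL / CD = 1.071 / 0.0496
Step 2: L/D = 21.59

21.59


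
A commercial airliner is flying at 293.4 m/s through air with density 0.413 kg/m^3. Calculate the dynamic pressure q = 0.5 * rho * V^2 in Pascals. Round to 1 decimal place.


Step 1: V^2 = 293.4^2 = 86083.56
Step 2: q = 0.5 * 0.413 * 86083.56
Step 3: q = 17776.3 Pa

17776.3


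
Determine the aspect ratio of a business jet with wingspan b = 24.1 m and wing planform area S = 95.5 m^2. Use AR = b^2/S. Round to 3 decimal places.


Step 1: b^2 = 24.1^2 = 580.81
Step 2: AR = 580.81 / 95.5 = 6.082

6.082


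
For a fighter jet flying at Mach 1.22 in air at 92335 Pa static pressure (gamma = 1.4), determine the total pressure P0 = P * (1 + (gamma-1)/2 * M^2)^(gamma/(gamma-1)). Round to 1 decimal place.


Step 1: (gamma-1)/2 * M^2 = 0.2 * 1.4884 = 0.29768
Step 2: 1 + 0.29768 = 1.29768
Step 3: Exponent gamma/(gamma-1) = 3.5
Step 4: P0 = 92335 * 1.29768^3.5 = 229854.5 Pa

229854.5


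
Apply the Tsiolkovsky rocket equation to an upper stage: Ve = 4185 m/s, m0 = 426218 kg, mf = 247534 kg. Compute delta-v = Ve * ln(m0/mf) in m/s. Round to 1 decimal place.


Step 1: Mass ratio m0/mf = 426218 / 247534 = 1.721856
Step 2: ln(1.721856) = 0.543403
Step 3: delta-v = 4185 * 0.543403 = 2274.1 m/s

2274.1


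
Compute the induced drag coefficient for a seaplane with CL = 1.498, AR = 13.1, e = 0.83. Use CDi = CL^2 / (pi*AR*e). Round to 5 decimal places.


Step 1: CL^2 = 1.498^2 = 2.244004
Step 2: pi * AR * e = 3.14159 * 13.1 * 0.83 = 34.158537
Step 3: CDi = 2.244004 / 34.158537 = 0.06569

0.06569


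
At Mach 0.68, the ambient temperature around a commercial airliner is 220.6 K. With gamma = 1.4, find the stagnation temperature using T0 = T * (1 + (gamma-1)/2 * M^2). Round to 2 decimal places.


Step 1: (gamma-1)/2 = 0.2
Step 2: M^2 = 0.4624
Step 3: 1 + 0.2 * 0.4624 = 1.09248
Step 4: T0 = 220.6 * 1.09248 = 241.00 K

241.00


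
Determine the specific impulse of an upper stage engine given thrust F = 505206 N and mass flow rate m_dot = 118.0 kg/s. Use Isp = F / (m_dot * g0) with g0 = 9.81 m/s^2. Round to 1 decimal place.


Step 1: m_dot * g0 = 118.0 * 9.81 = 1157.58
Step 2: Isp = 505206 / 1157.58 = 436.4 s

436.4


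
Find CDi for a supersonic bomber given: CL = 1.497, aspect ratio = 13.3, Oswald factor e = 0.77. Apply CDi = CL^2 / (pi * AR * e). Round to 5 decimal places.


Step 1: CL^2 = 1.497^2 = 2.241009
Step 2: pi * AR * e = 3.14159 * 13.3 * 0.77 = 32.17305
Step 3: CDi = 2.241009 / 32.17305 = 0.06965

0.06965


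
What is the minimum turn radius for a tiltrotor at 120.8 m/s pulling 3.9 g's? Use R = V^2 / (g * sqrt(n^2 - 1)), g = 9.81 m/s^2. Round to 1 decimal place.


Step 1: V^2 = 120.8^2 = 14592.64
Step 2: n^2 - 1 = 3.9^2 - 1 = 14.21
Step 3: sqrt(14.21) = 3.769615
Step 4: R = 14592.64 / (9.81 * 3.769615) = 394.6 m

394.6


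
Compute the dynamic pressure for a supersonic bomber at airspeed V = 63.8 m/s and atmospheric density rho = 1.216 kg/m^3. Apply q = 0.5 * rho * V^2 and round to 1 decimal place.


Step 1: V^2 = 63.8^2 = 4070.44
Step 2: q = 0.5 * 1.216 * 4070.44
Step 3: q = 2474.8 Pa

2474.8


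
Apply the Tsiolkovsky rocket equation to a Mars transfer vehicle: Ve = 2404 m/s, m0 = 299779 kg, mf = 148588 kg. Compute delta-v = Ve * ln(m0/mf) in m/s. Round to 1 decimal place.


Step 1: Mass ratio m0/mf = 299779 / 148588 = 2.017518
Step 2: ln(2.017518) = 0.701868
Step 3: delta-v = 2404 * 0.701868 = 1687.3 m/s

1687.3
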